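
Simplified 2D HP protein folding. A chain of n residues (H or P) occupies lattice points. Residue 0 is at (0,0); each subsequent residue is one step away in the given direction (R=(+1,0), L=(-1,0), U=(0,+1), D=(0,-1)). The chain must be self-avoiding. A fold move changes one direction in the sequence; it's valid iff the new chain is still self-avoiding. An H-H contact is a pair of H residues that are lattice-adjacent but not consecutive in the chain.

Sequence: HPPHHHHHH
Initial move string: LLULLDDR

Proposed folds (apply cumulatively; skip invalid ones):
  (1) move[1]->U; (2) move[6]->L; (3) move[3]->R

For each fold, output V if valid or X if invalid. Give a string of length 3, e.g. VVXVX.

Initial: LLULLDDR -> [(0, 0), (-1, 0), (-2, 0), (-2, 1), (-3, 1), (-4, 1), (-4, 0), (-4, -1), (-3, -1)]
Fold 1: move[1]->U => LUULLDDR VALID
Fold 2: move[6]->L => LUULLDLR INVALID (collision), skipped
Fold 3: move[3]->R => LUURLDDR INVALID (collision), skipped

Answer: VXX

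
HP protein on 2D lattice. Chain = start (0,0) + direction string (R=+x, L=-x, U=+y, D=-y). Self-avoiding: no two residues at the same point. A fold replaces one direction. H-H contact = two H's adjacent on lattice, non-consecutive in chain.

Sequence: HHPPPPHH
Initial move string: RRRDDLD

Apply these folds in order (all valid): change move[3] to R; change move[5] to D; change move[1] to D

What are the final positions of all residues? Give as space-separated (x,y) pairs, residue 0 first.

Initial moves: RRRDDLD
Fold: move[3]->R => RRRRDLD (positions: [(0, 0), (1, 0), (2, 0), (3, 0), (4, 0), (4, -1), (3, -1), (3, -2)])
Fold: move[5]->D => RRRRDDD (positions: [(0, 0), (1, 0), (2, 0), (3, 0), (4, 0), (4, -1), (4, -2), (4, -3)])
Fold: move[1]->D => RDRRDDD (positions: [(0, 0), (1, 0), (1, -1), (2, -1), (3, -1), (3, -2), (3, -3), (3, -4)])

Answer: (0,0) (1,0) (1,-1) (2,-1) (3,-1) (3,-2) (3,-3) (3,-4)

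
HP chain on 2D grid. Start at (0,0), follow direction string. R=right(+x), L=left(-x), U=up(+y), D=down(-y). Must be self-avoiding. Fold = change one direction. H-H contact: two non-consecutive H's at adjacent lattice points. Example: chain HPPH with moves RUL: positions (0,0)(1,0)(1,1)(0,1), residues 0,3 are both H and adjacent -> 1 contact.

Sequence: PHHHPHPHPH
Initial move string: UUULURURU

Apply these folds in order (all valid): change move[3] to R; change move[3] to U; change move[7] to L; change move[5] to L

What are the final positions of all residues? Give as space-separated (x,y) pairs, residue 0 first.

Answer: (0,0) (0,1) (0,2) (0,3) (0,4) (0,5) (-1,5) (-1,6) (-2,6) (-2,7)

Derivation:
Initial moves: UUULURURU
Fold: move[3]->R => UUURURURU (positions: [(0, 0), (0, 1), (0, 2), (0, 3), (1, 3), (1, 4), (2, 4), (2, 5), (3, 5), (3, 6)])
Fold: move[3]->U => UUUUURURU (positions: [(0, 0), (0, 1), (0, 2), (0, 3), (0, 4), (0, 5), (1, 5), (1, 6), (2, 6), (2, 7)])
Fold: move[7]->L => UUUUURULU (positions: [(0, 0), (0, 1), (0, 2), (0, 3), (0, 4), (0, 5), (1, 5), (1, 6), (0, 6), (0, 7)])
Fold: move[5]->L => UUUUULULU (positions: [(0, 0), (0, 1), (0, 2), (0, 3), (0, 4), (0, 5), (-1, 5), (-1, 6), (-2, 6), (-2, 7)])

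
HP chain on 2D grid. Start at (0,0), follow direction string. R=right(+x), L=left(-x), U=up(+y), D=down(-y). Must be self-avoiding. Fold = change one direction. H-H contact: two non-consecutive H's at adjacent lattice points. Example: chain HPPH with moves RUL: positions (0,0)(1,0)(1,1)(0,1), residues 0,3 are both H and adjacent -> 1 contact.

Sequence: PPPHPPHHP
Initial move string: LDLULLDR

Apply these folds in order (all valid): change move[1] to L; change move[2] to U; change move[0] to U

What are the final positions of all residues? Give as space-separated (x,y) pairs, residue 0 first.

Answer: (0,0) (0,1) (-1,1) (-1,2) (-1,3) (-2,3) (-3,3) (-3,2) (-2,2)

Derivation:
Initial moves: LDLULLDR
Fold: move[1]->L => LLLULLDR (positions: [(0, 0), (-1, 0), (-2, 0), (-3, 0), (-3, 1), (-4, 1), (-5, 1), (-5, 0), (-4, 0)])
Fold: move[2]->U => LLUULLDR (positions: [(0, 0), (-1, 0), (-2, 0), (-2, 1), (-2, 2), (-3, 2), (-4, 2), (-4, 1), (-3, 1)])
Fold: move[0]->U => ULUULLDR (positions: [(0, 0), (0, 1), (-1, 1), (-1, 2), (-1, 3), (-2, 3), (-3, 3), (-3, 2), (-2, 2)])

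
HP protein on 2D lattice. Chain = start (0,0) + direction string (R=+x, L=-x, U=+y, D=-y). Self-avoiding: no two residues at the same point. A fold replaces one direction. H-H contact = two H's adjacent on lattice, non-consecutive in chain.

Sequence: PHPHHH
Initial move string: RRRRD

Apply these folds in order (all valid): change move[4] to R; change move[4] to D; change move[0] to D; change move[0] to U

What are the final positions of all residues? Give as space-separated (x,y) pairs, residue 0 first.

Initial moves: RRRRD
Fold: move[4]->R => RRRRR (positions: [(0, 0), (1, 0), (2, 0), (3, 0), (4, 0), (5, 0)])
Fold: move[4]->D => RRRRD (positions: [(0, 0), (1, 0), (2, 0), (3, 0), (4, 0), (4, -1)])
Fold: move[0]->D => DRRRD (positions: [(0, 0), (0, -1), (1, -1), (2, -1), (3, -1), (3, -2)])
Fold: move[0]->U => URRRD (positions: [(0, 0), (0, 1), (1, 1), (2, 1), (3, 1), (3, 0)])

Answer: (0,0) (0,1) (1,1) (2,1) (3,1) (3,0)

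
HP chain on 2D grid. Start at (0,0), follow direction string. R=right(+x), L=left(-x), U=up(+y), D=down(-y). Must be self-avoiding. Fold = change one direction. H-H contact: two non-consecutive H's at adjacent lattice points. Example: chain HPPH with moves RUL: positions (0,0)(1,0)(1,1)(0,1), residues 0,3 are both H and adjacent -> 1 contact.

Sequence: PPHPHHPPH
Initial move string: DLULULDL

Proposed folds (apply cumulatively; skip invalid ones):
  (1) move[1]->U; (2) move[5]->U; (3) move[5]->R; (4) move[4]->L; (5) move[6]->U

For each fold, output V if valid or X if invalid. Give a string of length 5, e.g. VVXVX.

Initial: DLULULDL -> [(0, 0), (0, -1), (-1, -1), (-1, 0), (-2, 0), (-2, 1), (-3, 1), (-3, 0), (-4, 0)]
Fold 1: move[1]->U => DUULULDL INVALID (collision), skipped
Fold 2: move[5]->U => DLULUUDL INVALID (collision), skipped
Fold 3: move[5]->R => DLULURDL INVALID (collision), skipped
Fold 4: move[4]->L => DLULLLDL VALID
Fold 5: move[6]->U => DLULLLUL VALID

Answer: XXXVV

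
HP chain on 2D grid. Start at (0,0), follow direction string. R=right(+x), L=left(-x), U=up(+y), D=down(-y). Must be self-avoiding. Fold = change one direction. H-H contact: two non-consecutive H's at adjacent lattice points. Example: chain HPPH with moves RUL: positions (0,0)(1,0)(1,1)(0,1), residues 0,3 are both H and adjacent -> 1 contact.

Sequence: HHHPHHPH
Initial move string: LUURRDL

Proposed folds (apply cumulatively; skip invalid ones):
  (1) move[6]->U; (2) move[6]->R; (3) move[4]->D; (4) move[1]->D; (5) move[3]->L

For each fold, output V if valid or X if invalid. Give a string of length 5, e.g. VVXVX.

Answer: XVXXX

Derivation:
Initial: LUURRDL -> [(0, 0), (-1, 0), (-1, 1), (-1, 2), (0, 2), (1, 2), (1, 1), (0, 1)]
Fold 1: move[6]->U => LUURRDU INVALID (collision), skipped
Fold 2: move[6]->R => LUURRDR VALID
Fold 3: move[4]->D => LUURDDR INVALID (collision), skipped
Fold 4: move[1]->D => LDURRDR INVALID (collision), skipped
Fold 5: move[3]->L => LUULRDR INVALID (collision), skipped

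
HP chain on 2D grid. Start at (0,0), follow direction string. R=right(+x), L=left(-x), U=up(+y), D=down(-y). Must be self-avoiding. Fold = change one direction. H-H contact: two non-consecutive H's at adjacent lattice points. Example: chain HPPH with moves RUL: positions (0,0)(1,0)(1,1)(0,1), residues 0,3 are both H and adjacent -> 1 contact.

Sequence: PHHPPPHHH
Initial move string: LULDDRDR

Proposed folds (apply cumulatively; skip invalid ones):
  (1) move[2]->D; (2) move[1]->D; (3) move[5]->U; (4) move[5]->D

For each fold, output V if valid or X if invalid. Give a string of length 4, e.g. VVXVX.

Answer: XVXV

Derivation:
Initial: LULDDRDR -> [(0, 0), (-1, 0), (-1, 1), (-2, 1), (-2, 0), (-2, -1), (-1, -1), (-1, -2), (0, -2)]
Fold 1: move[2]->D => LUDDDRDR INVALID (collision), skipped
Fold 2: move[1]->D => LDLDDRDR VALID
Fold 3: move[5]->U => LDLDDUDR INVALID (collision), skipped
Fold 4: move[5]->D => LDLDDDDR VALID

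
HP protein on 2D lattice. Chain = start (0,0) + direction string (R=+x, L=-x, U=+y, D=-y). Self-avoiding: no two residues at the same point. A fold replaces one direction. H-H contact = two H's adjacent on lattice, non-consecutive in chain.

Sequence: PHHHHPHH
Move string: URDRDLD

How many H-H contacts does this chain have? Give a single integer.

Answer: 1

Derivation:
Positions: [(0, 0), (0, 1), (1, 1), (1, 0), (2, 0), (2, -1), (1, -1), (1, -2)]
H-H contact: residue 3 @(1,0) - residue 6 @(1, -1)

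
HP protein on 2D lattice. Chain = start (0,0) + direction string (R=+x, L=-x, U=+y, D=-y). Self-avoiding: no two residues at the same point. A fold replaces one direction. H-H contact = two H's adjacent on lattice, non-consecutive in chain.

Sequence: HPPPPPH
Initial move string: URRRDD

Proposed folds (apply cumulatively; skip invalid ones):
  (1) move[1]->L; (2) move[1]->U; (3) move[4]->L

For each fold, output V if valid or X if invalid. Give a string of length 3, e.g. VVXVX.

Answer: XVX

Derivation:
Initial: URRRDD -> [(0, 0), (0, 1), (1, 1), (2, 1), (3, 1), (3, 0), (3, -1)]
Fold 1: move[1]->L => ULRRDD INVALID (collision), skipped
Fold 2: move[1]->U => UURRDD VALID
Fold 3: move[4]->L => UURRLD INVALID (collision), skipped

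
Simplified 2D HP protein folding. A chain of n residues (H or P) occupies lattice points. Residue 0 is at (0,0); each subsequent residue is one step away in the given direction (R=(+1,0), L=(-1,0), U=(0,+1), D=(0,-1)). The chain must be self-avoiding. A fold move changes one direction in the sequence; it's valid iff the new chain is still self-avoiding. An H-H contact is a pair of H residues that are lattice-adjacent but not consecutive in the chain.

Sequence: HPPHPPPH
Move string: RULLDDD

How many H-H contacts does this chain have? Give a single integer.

Answer: 1

Derivation:
Positions: [(0, 0), (1, 0), (1, 1), (0, 1), (-1, 1), (-1, 0), (-1, -1), (-1, -2)]
H-H contact: residue 0 @(0,0) - residue 3 @(0, 1)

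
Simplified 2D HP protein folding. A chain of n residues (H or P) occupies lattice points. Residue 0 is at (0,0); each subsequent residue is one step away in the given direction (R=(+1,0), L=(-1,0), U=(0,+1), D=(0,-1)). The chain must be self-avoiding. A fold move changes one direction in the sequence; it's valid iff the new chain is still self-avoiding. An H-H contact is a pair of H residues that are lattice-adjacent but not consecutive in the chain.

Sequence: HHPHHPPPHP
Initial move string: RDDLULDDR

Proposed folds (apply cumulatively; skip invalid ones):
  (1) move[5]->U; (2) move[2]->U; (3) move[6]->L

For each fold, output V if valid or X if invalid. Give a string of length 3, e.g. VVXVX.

Answer: XXV

Derivation:
Initial: RDDLULDDR -> [(0, 0), (1, 0), (1, -1), (1, -2), (0, -2), (0, -1), (-1, -1), (-1, -2), (-1, -3), (0, -3)]
Fold 1: move[5]->U => RDDLUUDDR INVALID (collision), skipped
Fold 2: move[2]->U => RDULULDDR INVALID (collision), skipped
Fold 3: move[6]->L => RDDLULLDR VALID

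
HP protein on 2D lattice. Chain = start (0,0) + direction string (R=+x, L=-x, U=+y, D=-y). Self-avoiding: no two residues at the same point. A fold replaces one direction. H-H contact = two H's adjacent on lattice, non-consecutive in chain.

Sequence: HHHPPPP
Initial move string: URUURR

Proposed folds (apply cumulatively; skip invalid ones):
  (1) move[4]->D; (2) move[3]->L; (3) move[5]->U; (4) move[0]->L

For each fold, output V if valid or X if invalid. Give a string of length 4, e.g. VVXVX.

Answer: XXVX

Derivation:
Initial: URUURR -> [(0, 0), (0, 1), (1, 1), (1, 2), (1, 3), (2, 3), (3, 3)]
Fold 1: move[4]->D => URUUDR INVALID (collision), skipped
Fold 2: move[3]->L => URULRR INVALID (collision), skipped
Fold 3: move[5]->U => URUURU VALID
Fold 4: move[0]->L => LRUURU INVALID (collision), skipped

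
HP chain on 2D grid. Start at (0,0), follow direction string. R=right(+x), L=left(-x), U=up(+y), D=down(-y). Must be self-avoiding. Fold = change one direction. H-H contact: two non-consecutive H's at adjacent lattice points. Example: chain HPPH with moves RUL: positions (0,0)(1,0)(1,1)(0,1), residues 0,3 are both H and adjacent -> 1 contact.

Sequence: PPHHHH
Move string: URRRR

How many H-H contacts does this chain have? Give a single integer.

Answer: 0

Derivation:
Positions: [(0, 0), (0, 1), (1, 1), (2, 1), (3, 1), (4, 1)]
No H-H contacts found.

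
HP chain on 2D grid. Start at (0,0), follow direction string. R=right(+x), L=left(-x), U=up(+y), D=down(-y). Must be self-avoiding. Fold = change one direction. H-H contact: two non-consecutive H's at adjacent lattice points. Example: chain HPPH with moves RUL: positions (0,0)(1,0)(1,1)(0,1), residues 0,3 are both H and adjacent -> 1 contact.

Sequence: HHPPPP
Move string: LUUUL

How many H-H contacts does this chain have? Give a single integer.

Positions: [(0, 0), (-1, 0), (-1, 1), (-1, 2), (-1, 3), (-2, 3)]
No H-H contacts found.

Answer: 0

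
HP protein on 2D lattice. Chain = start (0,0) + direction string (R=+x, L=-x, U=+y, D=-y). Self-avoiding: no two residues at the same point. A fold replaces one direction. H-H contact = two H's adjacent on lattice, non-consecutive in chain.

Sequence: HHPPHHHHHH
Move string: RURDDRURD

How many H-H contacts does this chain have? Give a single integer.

Positions: [(0, 0), (1, 0), (1, 1), (2, 1), (2, 0), (2, -1), (3, -1), (3, 0), (4, 0), (4, -1)]
H-H contact: residue 1 @(1,0) - residue 4 @(2, 0)
H-H contact: residue 4 @(2,0) - residue 7 @(3, 0)
H-H contact: residue 6 @(3,-1) - residue 9 @(4, -1)

Answer: 3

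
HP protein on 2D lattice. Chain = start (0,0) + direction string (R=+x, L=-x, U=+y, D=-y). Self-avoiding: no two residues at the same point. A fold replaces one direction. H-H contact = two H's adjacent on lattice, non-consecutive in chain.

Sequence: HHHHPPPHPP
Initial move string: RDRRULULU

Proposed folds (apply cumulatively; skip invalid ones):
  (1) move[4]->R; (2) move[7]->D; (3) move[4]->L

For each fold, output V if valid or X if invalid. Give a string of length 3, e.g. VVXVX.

Answer: XXX

Derivation:
Initial: RDRRULULU -> [(0, 0), (1, 0), (1, -1), (2, -1), (3, -1), (3, 0), (2, 0), (2, 1), (1, 1), (1, 2)]
Fold 1: move[4]->R => RDRRRLULU INVALID (collision), skipped
Fold 2: move[7]->D => RDRRULUDU INVALID (collision), skipped
Fold 3: move[4]->L => RDRRLLULU INVALID (collision), skipped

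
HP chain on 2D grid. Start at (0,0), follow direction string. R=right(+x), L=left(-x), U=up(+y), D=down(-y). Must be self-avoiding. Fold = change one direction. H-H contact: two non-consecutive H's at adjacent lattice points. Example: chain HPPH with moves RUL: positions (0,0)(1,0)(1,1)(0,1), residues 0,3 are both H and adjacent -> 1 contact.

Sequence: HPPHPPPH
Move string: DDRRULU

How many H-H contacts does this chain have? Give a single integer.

Positions: [(0, 0), (0, -1), (0, -2), (1, -2), (2, -2), (2, -1), (1, -1), (1, 0)]
H-H contact: residue 0 @(0,0) - residue 7 @(1, 0)

Answer: 1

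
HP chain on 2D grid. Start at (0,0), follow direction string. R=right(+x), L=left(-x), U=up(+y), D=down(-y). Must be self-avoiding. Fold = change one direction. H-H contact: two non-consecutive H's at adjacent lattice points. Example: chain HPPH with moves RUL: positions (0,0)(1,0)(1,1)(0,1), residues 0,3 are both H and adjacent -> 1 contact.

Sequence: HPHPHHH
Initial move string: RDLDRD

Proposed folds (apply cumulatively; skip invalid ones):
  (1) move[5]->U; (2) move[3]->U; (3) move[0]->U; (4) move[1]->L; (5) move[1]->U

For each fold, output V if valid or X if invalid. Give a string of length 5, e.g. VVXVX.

Initial: RDLDRD -> [(0, 0), (1, 0), (1, -1), (0, -1), (0, -2), (1, -2), (1, -3)]
Fold 1: move[5]->U => RDLDRU INVALID (collision), skipped
Fold 2: move[3]->U => RDLURD INVALID (collision), skipped
Fold 3: move[0]->U => UDLDRD INVALID (collision), skipped
Fold 4: move[1]->L => RLLDRD INVALID (collision), skipped
Fold 5: move[1]->U => RULDRD INVALID (collision), skipped

Answer: XXXXX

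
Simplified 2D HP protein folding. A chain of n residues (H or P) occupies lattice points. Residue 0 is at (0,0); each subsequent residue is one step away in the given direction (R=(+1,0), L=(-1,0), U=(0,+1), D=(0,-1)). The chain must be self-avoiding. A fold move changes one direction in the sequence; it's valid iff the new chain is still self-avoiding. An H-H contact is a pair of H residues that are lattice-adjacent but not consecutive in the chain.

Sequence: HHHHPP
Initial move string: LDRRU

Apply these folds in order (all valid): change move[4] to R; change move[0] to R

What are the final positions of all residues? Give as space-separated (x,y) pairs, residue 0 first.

Answer: (0,0) (1,0) (1,-1) (2,-1) (3,-1) (4,-1)

Derivation:
Initial moves: LDRRU
Fold: move[4]->R => LDRRR (positions: [(0, 0), (-1, 0), (-1, -1), (0, -1), (1, -1), (2, -1)])
Fold: move[0]->R => RDRRR (positions: [(0, 0), (1, 0), (1, -1), (2, -1), (3, -1), (4, -1)])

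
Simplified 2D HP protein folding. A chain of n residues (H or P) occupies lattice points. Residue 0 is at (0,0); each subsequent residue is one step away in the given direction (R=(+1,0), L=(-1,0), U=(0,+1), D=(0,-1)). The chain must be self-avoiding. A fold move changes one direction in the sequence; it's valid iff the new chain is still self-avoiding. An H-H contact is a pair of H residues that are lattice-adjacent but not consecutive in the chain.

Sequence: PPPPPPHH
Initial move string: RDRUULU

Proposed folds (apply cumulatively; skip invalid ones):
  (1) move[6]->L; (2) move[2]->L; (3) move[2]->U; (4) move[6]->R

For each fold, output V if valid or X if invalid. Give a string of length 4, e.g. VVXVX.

Answer: VXXX

Derivation:
Initial: RDRUULU -> [(0, 0), (1, 0), (1, -1), (2, -1), (2, 0), (2, 1), (1, 1), (1, 2)]
Fold 1: move[6]->L => RDRUULL VALID
Fold 2: move[2]->L => RDLUULL INVALID (collision), skipped
Fold 3: move[2]->U => RDUUULL INVALID (collision), skipped
Fold 4: move[6]->R => RDRUULR INVALID (collision), skipped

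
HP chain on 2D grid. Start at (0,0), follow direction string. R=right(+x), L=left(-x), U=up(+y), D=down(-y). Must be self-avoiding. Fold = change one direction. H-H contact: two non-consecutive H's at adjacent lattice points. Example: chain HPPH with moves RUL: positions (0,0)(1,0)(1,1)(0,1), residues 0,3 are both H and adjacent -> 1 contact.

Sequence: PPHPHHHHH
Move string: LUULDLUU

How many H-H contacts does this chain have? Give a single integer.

Positions: [(0, 0), (-1, 0), (-1, 1), (-1, 2), (-2, 2), (-2, 1), (-3, 1), (-3, 2), (-3, 3)]
H-H contact: residue 2 @(-1,1) - residue 5 @(-2, 1)
H-H contact: residue 4 @(-2,2) - residue 7 @(-3, 2)

Answer: 2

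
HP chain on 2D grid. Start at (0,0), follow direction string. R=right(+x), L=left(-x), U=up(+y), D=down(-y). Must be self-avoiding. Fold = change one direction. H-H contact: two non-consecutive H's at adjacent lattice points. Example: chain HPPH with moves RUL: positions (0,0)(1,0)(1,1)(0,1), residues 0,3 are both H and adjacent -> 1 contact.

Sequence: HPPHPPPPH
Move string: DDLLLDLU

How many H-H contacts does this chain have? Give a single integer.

Positions: [(0, 0), (0, -1), (0, -2), (-1, -2), (-2, -2), (-3, -2), (-3, -3), (-4, -3), (-4, -2)]
No H-H contacts found.

Answer: 0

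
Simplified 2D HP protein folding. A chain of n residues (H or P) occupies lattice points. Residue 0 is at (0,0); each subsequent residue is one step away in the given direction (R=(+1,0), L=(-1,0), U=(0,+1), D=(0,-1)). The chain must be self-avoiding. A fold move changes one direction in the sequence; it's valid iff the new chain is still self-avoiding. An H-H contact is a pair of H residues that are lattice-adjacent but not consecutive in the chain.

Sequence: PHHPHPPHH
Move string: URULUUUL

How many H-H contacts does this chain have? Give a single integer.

Positions: [(0, 0), (0, 1), (1, 1), (1, 2), (0, 2), (0, 3), (0, 4), (0, 5), (-1, 5)]
H-H contact: residue 1 @(0,1) - residue 4 @(0, 2)

Answer: 1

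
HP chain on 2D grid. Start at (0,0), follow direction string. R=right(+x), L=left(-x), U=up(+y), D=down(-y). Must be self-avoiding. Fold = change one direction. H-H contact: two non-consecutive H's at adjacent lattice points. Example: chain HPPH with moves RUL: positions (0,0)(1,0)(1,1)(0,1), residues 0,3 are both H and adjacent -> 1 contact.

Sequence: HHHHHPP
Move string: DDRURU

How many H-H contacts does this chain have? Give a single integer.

Positions: [(0, 0), (0, -1), (0, -2), (1, -2), (1, -1), (2, -1), (2, 0)]
H-H contact: residue 1 @(0,-1) - residue 4 @(1, -1)

Answer: 1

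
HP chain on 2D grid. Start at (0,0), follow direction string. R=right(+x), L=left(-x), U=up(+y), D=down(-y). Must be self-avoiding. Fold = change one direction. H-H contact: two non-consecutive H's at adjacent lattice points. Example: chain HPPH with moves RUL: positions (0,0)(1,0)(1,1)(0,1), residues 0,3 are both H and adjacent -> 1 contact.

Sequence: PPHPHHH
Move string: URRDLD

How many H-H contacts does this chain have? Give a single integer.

Positions: [(0, 0), (0, 1), (1, 1), (2, 1), (2, 0), (1, 0), (1, -1)]
H-H contact: residue 2 @(1,1) - residue 5 @(1, 0)

Answer: 1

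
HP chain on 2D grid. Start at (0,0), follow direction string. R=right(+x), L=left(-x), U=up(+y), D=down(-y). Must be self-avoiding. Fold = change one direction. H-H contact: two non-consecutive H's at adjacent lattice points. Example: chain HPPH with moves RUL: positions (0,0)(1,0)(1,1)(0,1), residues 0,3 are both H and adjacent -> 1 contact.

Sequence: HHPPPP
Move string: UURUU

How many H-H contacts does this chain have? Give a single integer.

Answer: 0

Derivation:
Positions: [(0, 0), (0, 1), (0, 2), (1, 2), (1, 3), (1, 4)]
No H-H contacts found.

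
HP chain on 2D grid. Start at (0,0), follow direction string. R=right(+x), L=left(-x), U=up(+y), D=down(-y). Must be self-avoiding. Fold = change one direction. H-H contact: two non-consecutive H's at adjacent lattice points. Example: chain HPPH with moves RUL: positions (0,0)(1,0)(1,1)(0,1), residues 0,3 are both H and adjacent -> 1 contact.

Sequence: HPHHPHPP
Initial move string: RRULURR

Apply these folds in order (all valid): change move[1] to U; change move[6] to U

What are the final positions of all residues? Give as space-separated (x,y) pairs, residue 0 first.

Initial moves: RRULURR
Fold: move[1]->U => RUULURR (positions: [(0, 0), (1, 0), (1, 1), (1, 2), (0, 2), (0, 3), (1, 3), (2, 3)])
Fold: move[6]->U => RUULURU (positions: [(0, 0), (1, 0), (1, 1), (1, 2), (0, 2), (0, 3), (1, 3), (1, 4)])

Answer: (0,0) (1,0) (1,1) (1,2) (0,2) (0,3) (1,3) (1,4)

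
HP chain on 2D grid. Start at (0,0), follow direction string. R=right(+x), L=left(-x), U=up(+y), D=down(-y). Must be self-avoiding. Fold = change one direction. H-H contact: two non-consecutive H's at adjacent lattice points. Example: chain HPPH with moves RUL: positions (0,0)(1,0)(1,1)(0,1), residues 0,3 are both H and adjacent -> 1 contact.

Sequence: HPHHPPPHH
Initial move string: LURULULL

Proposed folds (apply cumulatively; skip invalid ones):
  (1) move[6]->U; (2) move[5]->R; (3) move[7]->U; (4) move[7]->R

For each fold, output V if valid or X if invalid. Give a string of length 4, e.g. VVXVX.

Answer: VXVV

Derivation:
Initial: LURULULL -> [(0, 0), (-1, 0), (-1, 1), (0, 1), (0, 2), (-1, 2), (-1, 3), (-2, 3), (-3, 3)]
Fold 1: move[6]->U => LURULUUL VALID
Fold 2: move[5]->R => LURULRUL INVALID (collision), skipped
Fold 3: move[7]->U => LURULUUU VALID
Fold 4: move[7]->R => LURULUUR VALID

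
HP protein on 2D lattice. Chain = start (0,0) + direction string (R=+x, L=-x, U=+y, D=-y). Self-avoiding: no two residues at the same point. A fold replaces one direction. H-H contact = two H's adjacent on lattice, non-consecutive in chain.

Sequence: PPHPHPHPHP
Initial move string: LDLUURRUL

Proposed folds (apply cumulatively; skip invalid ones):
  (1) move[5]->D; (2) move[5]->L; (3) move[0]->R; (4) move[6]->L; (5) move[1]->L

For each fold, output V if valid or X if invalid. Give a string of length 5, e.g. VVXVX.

Initial: LDLUURRUL -> [(0, 0), (-1, 0), (-1, -1), (-2, -1), (-2, 0), (-2, 1), (-1, 1), (0, 1), (0, 2), (-1, 2)]
Fold 1: move[5]->D => LDLUUDRUL INVALID (collision), skipped
Fold 2: move[5]->L => LDLUULRUL INVALID (collision), skipped
Fold 3: move[0]->R => RDLUURRUL INVALID (collision), skipped
Fold 4: move[6]->L => LDLUURLUL INVALID (collision), skipped
Fold 5: move[1]->L => LLLUURRUL VALID

Answer: XXXXV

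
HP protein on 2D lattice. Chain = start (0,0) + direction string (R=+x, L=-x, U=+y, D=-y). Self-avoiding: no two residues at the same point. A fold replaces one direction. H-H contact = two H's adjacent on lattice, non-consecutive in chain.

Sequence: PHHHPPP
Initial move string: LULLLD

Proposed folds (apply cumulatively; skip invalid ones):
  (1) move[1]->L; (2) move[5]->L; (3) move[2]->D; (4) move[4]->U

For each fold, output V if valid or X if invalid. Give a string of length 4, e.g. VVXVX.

Answer: VVVV

Derivation:
Initial: LULLLD -> [(0, 0), (-1, 0), (-1, 1), (-2, 1), (-3, 1), (-4, 1), (-4, 0)]
Fold 1: move[1]->L => LLLLLD VALID
Fold 2: move[5]->L => LLLLLL VALID
Fold 3: move[2]->D => LLDLLL VALID
Fold 4: move[4]->U => LLDLUL VALID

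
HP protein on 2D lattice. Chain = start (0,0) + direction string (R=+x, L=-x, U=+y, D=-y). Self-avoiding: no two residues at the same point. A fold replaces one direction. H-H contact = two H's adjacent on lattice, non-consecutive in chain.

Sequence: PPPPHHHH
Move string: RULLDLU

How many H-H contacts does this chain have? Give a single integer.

Positions: [(0, 0), (1, 0), (1, 1), (0, 1), (-1, 1), (-1, 0), (-2, 0), (-2, 1)]
H-H contact: residue 4 @(-1,1) - residue 7 @(-2, 1)

Answer: 1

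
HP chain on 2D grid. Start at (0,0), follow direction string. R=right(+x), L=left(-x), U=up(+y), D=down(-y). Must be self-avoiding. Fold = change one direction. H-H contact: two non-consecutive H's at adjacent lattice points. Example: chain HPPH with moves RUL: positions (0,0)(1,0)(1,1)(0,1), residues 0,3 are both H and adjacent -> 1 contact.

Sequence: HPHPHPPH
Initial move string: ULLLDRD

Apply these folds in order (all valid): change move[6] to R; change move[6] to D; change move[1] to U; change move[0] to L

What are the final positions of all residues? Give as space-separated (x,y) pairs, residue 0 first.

Initial moves: ULLLDRD
Fold: move[6]->R => ULLLDRR (positions: [(0, 0), (0, 1), (-1, 1), (-2, 1), (-3, 1), (-3, 0), (-2, 0), (-1, 0)])
Fold: move[6]->D => ULLLDRD (positions: [(0, 0), (0, 1), (-1, 1), (-2, 1), (-3, 1), (-3, 0), (-2, 0), (-2, -1)])
Fold: move[1]->U => UULLDRD (positions: [(0, 0), (0, 1), (0, 2), (-1, 2), (-2, 2), (-2, 1), (-1, 1), (-1, 0)])
Fold: move[0]->L => LULLDRD (positions: [(0, 0), (-1, 0), (-1, 1), (-2, 1), (-3, 1), (-3, 0), (-2, 0), (-2, -1)])

Answer: (0,0) (-1,0) (-1,1) (-2,1) (-3,1) (-3,0) (-2,0) (-2,-1)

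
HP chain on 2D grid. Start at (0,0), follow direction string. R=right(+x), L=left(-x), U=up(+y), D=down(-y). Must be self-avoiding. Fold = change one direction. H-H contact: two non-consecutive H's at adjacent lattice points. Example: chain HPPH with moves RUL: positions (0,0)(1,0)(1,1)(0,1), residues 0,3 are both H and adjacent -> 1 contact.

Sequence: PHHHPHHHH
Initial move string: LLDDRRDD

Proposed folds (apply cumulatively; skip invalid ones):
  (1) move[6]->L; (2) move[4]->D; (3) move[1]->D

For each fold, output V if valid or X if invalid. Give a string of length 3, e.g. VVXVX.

Answer: XVV

Derivation:
Initial: LLDDRRDD -> [(0, 0), (-1, 0), (-2, 0), (-2, -1), (-2, -2), (-1, -2), (0, -2), (0, -3), (0, -4)]
Fold 1: move[6]->L => LLDDRRLD INVALID (collision), skipped
Fold 2: move[4]->D => LLDDDRDD VALID
Fold 3: move[1]->D => LDDDDRDD VALID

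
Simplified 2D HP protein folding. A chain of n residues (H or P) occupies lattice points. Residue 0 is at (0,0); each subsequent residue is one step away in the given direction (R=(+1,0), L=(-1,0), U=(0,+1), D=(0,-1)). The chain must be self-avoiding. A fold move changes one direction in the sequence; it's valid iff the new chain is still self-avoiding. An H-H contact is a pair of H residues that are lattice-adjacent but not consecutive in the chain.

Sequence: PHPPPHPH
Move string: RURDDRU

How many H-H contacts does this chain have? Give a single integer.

Answer: 0

Derivation:
Positions: [(0, 0), (1, 0), (1, 1), (2, 1), (2, 0), (2, -1), (3, -1), (3, 0)]
No H-H contacts found.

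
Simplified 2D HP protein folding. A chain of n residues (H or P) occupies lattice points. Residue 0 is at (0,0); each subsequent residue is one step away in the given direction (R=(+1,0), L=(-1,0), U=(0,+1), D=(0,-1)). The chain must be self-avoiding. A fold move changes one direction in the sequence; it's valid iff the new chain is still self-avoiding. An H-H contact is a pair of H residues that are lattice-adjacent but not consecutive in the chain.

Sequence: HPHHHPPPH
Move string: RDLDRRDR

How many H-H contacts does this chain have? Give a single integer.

Answer: 1

Derivation:
Positions: [(0, 0), (1, 0), (1, -1), (0, -1), (0, -2), (1, -2), (2, -2), (2, -3), (3, -3)]
H-H contact: residue 0 @(0,0) - residue 3 @(0, -1)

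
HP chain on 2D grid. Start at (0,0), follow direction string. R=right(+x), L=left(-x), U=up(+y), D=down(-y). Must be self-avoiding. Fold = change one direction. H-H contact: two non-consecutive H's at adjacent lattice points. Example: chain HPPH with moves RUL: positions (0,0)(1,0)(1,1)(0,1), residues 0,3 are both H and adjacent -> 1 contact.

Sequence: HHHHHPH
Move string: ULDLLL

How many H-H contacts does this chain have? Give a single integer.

Positions: [(0, 0), (0, 1), (-1, 1), (-1, 0), (-2, 0), (-3, 0), (-4, 0)]
H-H contact: residue 0 @(0,0) - residue 3 @(-1, 0)

Answer: 1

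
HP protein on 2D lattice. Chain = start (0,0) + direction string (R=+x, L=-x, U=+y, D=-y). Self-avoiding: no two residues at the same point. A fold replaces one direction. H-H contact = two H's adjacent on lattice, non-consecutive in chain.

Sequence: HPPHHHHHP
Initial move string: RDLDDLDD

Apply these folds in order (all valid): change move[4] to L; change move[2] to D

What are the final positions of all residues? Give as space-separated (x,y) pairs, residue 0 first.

Initial moves: RDLDDLDD
Fold: move[4]->L => RDLDLLDD (positions: [(0, 0), (1, 0), (1, -1), (0, -1), (0, -2), (-1, -2), (-2, -2), (-2, -3), (-2, -4)])
Fold: move[2]->D => RDDDLLDD (positions: [(0, 0), (1, 0), (1, -1), (1, -2), (1, -3), (0, -3), (-1, -3), (-1, -4), (-1, -5)])

Answer: (0,0) (1,0) (1,-1) (1,-2) (1,-3) (0,-3) (-1,-3) (-1,-4) (-1,-5)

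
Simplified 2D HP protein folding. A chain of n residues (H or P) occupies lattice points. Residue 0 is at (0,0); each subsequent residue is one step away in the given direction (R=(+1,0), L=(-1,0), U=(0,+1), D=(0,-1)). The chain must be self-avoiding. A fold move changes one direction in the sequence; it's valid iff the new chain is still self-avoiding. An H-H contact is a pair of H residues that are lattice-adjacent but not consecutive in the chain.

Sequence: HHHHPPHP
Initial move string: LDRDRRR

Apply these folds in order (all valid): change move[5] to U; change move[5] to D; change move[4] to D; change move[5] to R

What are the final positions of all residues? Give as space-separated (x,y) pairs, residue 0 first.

Answer: (0,0) (-1,0) (-1,-1) (0,-1) (0,-2) (0,-3) (1,-3) (2,-3)

Derivation:
Initial moves: LDRDRRR
Fold: move[5]->U => LDRDRUR (positions: [(0, 0), (-1, 0), (-1, -1), (0, -1), (0, -2), (1, -2), (1, -1), (2, -1)])
Fold: move[5]->D => LDRDRDR (positions: [(0, 0), (-1, 0), (-1, -1), (0, -1), (0, -2), (1, -2), (1, -3), (2, -3)])
Fold: move[4]->D => LDRDDDR (positions: [(0, 0), (-1, 0), (-1, -1), (0, -1), (0, -2), (0, -3), (0, -4), (1, -4)])
Fold: move[5]->R => LDRDDRR (positions: [(0, 0), (-1, 0), (-1, -1), (0, -1), (0, -2), (0, -3), (1, -3), (2, -3)])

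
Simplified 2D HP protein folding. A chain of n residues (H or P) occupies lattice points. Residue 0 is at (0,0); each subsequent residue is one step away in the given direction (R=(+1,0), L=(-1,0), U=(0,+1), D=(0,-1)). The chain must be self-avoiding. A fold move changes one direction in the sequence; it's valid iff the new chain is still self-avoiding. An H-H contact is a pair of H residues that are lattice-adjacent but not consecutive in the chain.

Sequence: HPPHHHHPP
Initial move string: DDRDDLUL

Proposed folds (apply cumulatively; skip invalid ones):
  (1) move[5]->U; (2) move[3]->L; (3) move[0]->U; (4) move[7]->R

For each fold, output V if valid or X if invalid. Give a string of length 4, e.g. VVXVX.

Answer: XXXX

Derivation:
Initial: DDRDDLUL -> [(0, 0), (0, -1), (0, -2), (1, -2), (1, -3), (1, -4), (0, -4), (0, -3), (-1, -3)]
Fold 1: move[5]->U => DDRDDUUL INVALID (collision), skipped
Fold 2: move[3]->L => DDRLDLUL INVALID (collision), skipped
Fold 3: move[0]->U => UDRDDLUL INVALID (collision), skipped
Fold 4: move[7]->R => DDRDDLUR INVALID (collision), skipped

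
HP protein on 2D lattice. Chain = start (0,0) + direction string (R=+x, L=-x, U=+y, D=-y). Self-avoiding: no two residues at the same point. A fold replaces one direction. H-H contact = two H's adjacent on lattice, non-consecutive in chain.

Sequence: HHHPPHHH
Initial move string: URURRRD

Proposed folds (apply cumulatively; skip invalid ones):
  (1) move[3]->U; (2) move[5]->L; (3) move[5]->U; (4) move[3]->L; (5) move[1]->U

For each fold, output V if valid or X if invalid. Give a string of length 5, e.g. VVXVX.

Initial: URURRRD -> [(0, 0), (0, 1), (1, 1), (1, 2), (2, 2), (3, 2), (4, 2), (4, 1)]
Fold 1: move[3]->U => URUURRD VALID
Fold 2: move[5]->L => URUURLD INVALID (collision), skipped
Fold 3: move[5]->U => URUURUD INVALID (collision), skipped
Fold 4: move[3]->L => URULRRD INVALID (collision), skipped
Fold 5: move[1]->U => UUUURRD VALID

Answer: VXXXV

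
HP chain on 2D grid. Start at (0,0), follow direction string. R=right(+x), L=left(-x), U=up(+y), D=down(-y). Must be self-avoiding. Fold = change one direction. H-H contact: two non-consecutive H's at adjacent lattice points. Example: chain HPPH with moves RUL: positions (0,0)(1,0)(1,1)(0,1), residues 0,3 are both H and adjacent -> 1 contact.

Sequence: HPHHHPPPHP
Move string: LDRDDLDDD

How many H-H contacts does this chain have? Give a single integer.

Answer: 1

Derivation:
Positions: [(0, 0), (-1, 0), (-1, -1), (0, -1), (0, -2), (0, -3), (-1, -3), (-1, -4), (-1, -5), (-1, -6)]
H-H contact: residue 0 @(0,0) - residue 3 @(0, -1)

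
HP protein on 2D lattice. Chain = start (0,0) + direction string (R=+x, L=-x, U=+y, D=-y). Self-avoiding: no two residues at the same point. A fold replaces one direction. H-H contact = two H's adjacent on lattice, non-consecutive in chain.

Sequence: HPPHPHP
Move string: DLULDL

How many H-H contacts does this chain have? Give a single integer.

Answer: 1

Derivation:
Positions: [(0, 0), (0, -1), (-1, -1), (-1, 0), (-2, 0), (-2, -1), (-3, -1)]
H-H contact: residue 0 @(0,0) - residue 3 @(-1, 0)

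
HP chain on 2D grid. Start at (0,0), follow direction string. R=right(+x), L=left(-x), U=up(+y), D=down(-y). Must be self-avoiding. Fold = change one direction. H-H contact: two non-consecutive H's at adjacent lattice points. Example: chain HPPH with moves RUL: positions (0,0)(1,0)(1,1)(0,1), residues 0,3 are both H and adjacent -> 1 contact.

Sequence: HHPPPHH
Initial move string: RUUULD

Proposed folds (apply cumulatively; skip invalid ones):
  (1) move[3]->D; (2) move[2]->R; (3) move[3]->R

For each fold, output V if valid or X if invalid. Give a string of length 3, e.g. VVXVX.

Answer: XXX

Derivation:
Initial: RUUULD -> [(0, 0), (1, 0), (1, 1), (1, 2), (1, 3), (0, 3), (0, 2)]
Fold 1: move[3]->D => RUUDLD INVALID (collision), skipped
Fold 2: move[2]->R => RURULD INVALID (collision), skipped
Fold 3: move[3]->R => RUURLD INVALID (collision), skipped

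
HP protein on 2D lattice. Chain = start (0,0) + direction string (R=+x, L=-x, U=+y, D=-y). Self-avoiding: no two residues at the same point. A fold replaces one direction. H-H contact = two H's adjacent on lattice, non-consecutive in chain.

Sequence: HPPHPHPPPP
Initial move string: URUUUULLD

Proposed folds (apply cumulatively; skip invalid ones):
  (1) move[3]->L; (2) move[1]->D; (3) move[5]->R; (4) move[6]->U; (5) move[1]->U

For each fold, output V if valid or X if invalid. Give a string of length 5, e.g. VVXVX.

Initial: URUUUULLD -> [(0, 0), (0, 1), (1, 1), (1, 2), (1, 3), (1, 4), (1, 5), (0, 5), (-1, 5), (-1, 4)]
Fold 1: move[3]->L => URULUULLD VALID
Fold 2: move[1]->D => UDULUULLD INVALID (collision), skipped
Fold 3: move[5]->R => URULURLLD INVALID (collision), skipped
Fold 4: move[6]->U => URULUUULD VALID
Fold 5: move[1]->U => UUULUUULD VALID

Answer: VXXVV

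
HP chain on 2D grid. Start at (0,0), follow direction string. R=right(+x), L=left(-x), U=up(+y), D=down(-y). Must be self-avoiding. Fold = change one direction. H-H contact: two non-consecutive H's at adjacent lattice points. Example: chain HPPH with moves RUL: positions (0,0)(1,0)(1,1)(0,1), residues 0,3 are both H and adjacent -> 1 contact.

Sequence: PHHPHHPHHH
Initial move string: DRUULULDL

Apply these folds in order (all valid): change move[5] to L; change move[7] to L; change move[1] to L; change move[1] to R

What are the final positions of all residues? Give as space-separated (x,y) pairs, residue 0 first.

Initial moves: DRUULULDL
Fold: move[5]->L => DRUULLLDL (positions: [(0, 0), (0, -1), (1, -1), (1, 0), (1, 1), (0, 1), (-1, 1), (-2, 1), (-2, 0), (-3, 0)])
Fold: move[7]->L => DRUULLLLL (positions: [(0, 0), (0, -1), (1, -1), (1, 0), (1, 1), (0, 1), (-1, 1), (-2, 1), (-3, 1), (-4, 1)])
Fold: move[1]->L => DLUULLLLL (positions: [(0, 0), (0, -1), (-1, -1), (-1, 0), (-1, 1), (-2, 1), (-3, 1), (-4, 1), (-5, 1), (-6, 1)])
Fold: move[1]->R => DRUULLLLL (positions: [(0, 0), (0, -1), (1, -1), (1, 0), (1, 1), (0, 1), (-1, 1), (-2, 1), (-3, 1), (-4, 1)])

Answer: (0,0) (0,-1) (1,-1) (1,0) (1,1) (0,1) (-1,1) (-2,1) (-3,1) (-4,1)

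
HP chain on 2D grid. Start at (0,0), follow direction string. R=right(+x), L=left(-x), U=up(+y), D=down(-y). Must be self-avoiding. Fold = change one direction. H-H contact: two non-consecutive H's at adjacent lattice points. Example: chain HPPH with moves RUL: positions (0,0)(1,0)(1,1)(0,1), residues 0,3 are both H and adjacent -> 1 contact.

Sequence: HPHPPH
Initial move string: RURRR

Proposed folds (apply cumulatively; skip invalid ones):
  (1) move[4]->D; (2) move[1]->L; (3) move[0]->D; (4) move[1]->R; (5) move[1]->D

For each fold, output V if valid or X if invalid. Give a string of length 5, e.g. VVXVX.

Initial: RURRR -> [(0, 0), (1, 0), (1, 1), (2, 1), (3, 1), (4, 1)]
Fold 1: move[4]->D => RURRD VALID
Fold 2: move[1]->L => RLRRD INVALID (collision), skipped
Fold 3: move[0]->D => DURRD INVALID (collision), skipped
Fold 4: move[1]->R => RRRRD VALID
Fold 5: move[1]->D => RDRRD VALID

Answer: VXXVV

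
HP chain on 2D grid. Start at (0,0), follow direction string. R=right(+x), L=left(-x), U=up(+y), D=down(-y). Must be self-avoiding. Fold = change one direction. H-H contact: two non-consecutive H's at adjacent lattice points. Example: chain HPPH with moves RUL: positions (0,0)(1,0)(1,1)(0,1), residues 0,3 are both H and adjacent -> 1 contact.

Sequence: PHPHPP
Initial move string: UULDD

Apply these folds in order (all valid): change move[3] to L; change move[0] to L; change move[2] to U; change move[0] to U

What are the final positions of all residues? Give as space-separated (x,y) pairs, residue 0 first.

Answer: (0,0) (0,1) (0,2) (0,3) (-1,3) (-1,2)

Derivation:
Initial moves: UULDD
Fold: move[3]->L => UULLD (positions: [(0, 0), (0, 1), (0, 2), (-1, 2), (-2, 2), (-2, 1)])
Fold: move[0]->L => LULLD (positions: [(0, 0), (-1, 0), (-1, 1), (-2, 1), (-3, 1), (-3, 0)])
Fold: move[2]->U => LUULD (positions: [(0, 0), (-1, 0), (-1, 1), (-1, 2), (-2, 2), (-2, 1)])
Fold: move[0]->U => UUULD (positions: [(0, 0), (0, 1), (0, 2), (0, 3), (-1, 3), (-1, 2)])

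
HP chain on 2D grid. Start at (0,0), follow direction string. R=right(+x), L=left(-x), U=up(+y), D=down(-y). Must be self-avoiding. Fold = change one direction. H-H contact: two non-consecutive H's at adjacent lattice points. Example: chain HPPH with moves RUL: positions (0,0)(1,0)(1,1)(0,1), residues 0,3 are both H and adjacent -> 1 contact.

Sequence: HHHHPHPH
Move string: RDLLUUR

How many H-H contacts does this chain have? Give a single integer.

Answer: 3

Derivation:
Positions: [(0, 0), (1, 0), (1, -1), (0, -1), (-1, -1), (-1, 0), (-1, 1), (0, 1)]
H-H contact: residue 0 @(0,0) - residue 5 @(-1, 0)
H-H contact: residue 0 @(0,0) - residue 7 @(0, 1)
H-H contact: residue 0 @(0,0) - residue 3 @(0, -1)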